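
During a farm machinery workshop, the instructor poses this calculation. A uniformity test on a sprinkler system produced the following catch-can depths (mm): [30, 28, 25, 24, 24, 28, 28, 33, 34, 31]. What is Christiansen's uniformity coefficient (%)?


xbar = 285 / 10 = 28.500
sum|xi - xbar| = 28
CU = 100 * (1 - 28 / (10 * 28.500))
   = 100 * (1 - 0.0982)
   = 90.18%


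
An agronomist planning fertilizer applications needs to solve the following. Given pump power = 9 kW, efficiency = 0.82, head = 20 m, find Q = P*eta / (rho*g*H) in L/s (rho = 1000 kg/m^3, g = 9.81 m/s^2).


Q = (P * 1000 * eta) / (rho * g * H)
  = (9 * 1000 * 0.82) / (1000 * 9.81 * 20)
  = 7380 / 196200
  = 0.03761 m^3/s = 37.61 L/s


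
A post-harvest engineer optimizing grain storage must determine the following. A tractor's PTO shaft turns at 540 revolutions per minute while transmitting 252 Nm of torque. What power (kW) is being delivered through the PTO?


P = 2*pi*n*T / 60000
  = 2*pi * 540 * 252 / 60000
  = 855015.86 / 60000
  = 14.25 kW


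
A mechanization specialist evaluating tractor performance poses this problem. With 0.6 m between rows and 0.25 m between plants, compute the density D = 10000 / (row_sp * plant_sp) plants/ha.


D = 10000 / (row_sp * plant_sp)
  = 10000 / (0.6 * 0.25)
  = 10000 / 0.1500
  = 66666.67 plants/ha


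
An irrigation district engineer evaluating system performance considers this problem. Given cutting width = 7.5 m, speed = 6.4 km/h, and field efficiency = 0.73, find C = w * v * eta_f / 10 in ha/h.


C = w * v * eta_f / 10
  = 7.5 * 6.4 * 0.73 / 10
  = 35.04 / 10
  = 3.50 ha/h


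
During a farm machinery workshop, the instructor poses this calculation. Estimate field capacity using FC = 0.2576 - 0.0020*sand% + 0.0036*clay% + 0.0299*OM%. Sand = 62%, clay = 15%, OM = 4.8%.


FC = 0.2576 - 0.0020*62 + 0.0036*15 + 0.0299*4.8
   = 0.2576 - 0.1240 + 0.0540 + 0.1435
   = 0.3311


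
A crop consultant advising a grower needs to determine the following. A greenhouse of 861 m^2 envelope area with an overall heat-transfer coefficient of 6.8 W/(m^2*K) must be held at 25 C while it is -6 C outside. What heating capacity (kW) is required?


dT = 25 - (-6) = 31 K
Q = U * A * dT
  = 6.8 * 861 * 31
  = 181498.80 W = 181.50 kW


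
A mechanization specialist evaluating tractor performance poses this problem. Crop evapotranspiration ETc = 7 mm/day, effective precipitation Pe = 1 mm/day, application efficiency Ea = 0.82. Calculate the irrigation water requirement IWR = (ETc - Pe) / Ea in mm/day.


IWR = (ETc - Pe) / Ea
    = (7 - 1) / 0.82
    = 6 / 0.82
    = 7.32 mm/day


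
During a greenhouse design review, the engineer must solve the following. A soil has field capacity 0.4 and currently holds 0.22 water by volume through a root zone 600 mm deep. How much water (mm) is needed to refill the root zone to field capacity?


SMD = (FC - theta) * D
    = (0.4 - 0.22) * 600
    = 0.180 * 600
    = 108 mm


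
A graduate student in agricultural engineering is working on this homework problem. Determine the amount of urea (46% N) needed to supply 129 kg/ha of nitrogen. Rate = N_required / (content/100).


Rate = N_required / (N_content / 100)
     = 129 / (46 / 100)
     = 129 / 0.46
     = 280.43 kg/ha


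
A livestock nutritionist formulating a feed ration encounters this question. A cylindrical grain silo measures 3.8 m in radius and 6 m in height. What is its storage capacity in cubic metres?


V = pi * r^2 * h
  = pi * 3.8^2 * 6
  = pi * 14.44 * 6
  = 272.19 m^3


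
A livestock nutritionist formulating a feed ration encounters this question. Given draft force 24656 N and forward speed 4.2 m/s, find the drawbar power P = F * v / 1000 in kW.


P = F * v / 1000
  = 24656 * 4.2 / 1000
  = 103555.20 / 1000
  = 103.56 kW


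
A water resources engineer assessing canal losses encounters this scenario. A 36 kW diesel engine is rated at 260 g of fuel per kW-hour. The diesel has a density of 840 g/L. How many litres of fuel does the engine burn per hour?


FC = P * BSFC / rho_fuel
   = 36 * 260 / 840
   = 9360 / 840
   = 11.14 L/h


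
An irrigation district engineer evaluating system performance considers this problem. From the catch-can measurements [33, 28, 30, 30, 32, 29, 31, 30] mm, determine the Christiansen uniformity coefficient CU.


xbar = 243 / 8 = 30.375
sum|xi - xbar| = 9.750
CU = 100 * (1 - 9.750 / (8 * 30.375))
   = 100 * (1 - 0.0401)
   = 95.99%


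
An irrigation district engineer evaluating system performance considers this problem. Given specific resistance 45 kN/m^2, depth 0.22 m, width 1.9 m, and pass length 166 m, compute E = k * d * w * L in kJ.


E = k * d * w * L
  = 45 * 0.22 * 1.9 * 166
  = 3122.46 kJ


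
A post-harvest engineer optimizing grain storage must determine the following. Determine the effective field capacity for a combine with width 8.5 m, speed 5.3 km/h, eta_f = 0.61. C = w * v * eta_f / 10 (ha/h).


C = w * v * eta_f / 10
  = 8.5 * 5.3 * 0.61 / 10
  = 27.48 / 10
  = 2.75 ha/h


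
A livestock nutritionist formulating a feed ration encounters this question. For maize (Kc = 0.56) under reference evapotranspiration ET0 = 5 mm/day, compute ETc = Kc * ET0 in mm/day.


ETc = Kc * ET0
    = 0.56 * 5
    = 2.80 mm/day


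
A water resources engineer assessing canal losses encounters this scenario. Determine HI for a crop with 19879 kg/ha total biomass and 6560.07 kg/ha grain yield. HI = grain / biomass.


HI = grain_yield / biomass
   = 6560.07 / 19879
   = 0.33


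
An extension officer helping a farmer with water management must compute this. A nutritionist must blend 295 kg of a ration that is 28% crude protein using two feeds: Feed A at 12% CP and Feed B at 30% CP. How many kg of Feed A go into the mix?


parts_A = CP_b - target = 30 - 28 = 2
parts_B = target - CP_a = 28 - 12 = 16
total_parts = 2 + 16 = 18
Feed A = 295 * 2 / 18 = 32.78 kg
Feed B = 295 * 16 / 18 = 262.22 kg

32.78 kg


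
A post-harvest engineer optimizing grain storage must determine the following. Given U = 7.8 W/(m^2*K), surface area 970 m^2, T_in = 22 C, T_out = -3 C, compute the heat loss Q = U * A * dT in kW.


dT = 22 - (-3) = 25 K
Q = U * A * dT
  = 7.8 * 970 * 25
  = 189150 W = 189.15 kW


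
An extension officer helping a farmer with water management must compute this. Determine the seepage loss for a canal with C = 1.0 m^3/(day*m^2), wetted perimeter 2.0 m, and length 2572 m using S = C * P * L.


S = C * P * L
  = 1.0 * 2.0 * 2572
  = 5144 m^3/day


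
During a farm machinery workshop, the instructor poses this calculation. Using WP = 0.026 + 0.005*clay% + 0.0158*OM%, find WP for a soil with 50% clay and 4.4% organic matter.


WP = 0.026 + 0.005*50 + 0.0158*4.4
   = 0.026 + 0.2500 + 0.0695
   = 0.3455


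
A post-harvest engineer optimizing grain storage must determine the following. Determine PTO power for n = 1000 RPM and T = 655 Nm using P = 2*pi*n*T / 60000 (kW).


P = 2*pi*n*T / 60000
  = 2*pi * 1000 * 655 / 60000
  = 4115486.38 / 60000
  = 68.59 kW


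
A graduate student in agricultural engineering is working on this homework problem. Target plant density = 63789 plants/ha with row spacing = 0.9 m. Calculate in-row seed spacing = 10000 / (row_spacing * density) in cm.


spacing = 10000 / (row_sp * density)
        = 10000 / (0.9 * 63789)
        = 10000 / 57410.10
        = 0.17419 m = 17.42 cm


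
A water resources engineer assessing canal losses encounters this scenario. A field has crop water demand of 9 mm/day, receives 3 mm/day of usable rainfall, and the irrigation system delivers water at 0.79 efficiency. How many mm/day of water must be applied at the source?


IWR = (ETc - Pe) / Ea
    = (9 - 3) / 0.79
    = 6 / 0.79
    = 7.59 mm/day


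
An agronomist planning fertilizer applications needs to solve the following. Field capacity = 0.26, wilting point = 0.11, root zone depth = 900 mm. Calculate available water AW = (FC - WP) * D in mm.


AW = (FC - WP) * D
   = (0.26 - 0.11) * 900
   = 0.15 * 900
   = 135 mm


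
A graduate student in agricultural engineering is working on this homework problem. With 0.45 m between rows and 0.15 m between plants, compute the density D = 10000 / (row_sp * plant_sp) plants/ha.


D = 10000 / (row_sp * plant_sp)
  = 10000 / (0.45 * 0.15)
  = 10000 / 0.0675
  = 148148.15 plants/ha


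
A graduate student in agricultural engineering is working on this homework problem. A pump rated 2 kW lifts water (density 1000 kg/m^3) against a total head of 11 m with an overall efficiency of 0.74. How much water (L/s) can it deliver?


Q = (P * 1000 * eta) / (rho * g * H)
  = (2 * 1000 * 0.74) / (1000 * 9.81 * 11)
  = 1480 / 107910
  = 0.01372 m^3/s = 13.72 L/s


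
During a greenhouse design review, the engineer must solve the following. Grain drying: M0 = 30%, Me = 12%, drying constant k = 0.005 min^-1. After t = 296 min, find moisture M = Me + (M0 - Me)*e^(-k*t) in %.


M = Me + (M0 - Me) * e^(-k*t)
  = 12 + (30 - 12) * e^(-0.005*296)
  = 12 + 18 * e^(-1.480)
  = 12 + 18 * 0.22764
  = 12 + 4.0975
  = 16.10%


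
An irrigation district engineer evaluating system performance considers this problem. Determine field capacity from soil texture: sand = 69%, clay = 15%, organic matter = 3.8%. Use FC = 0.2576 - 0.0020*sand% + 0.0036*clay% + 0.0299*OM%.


FC = 0.2576 - 0.0020*69 + 0.0036*15 + 0.0299*3.8
   = 0.2576 - 0.1380 + 0.0540 + 0.1136
   = 0.2872


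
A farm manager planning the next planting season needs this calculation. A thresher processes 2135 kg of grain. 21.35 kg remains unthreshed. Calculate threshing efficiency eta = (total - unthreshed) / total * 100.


eta = (total - unthreshed) / total * 100
    = (2135 - 21.35) / 2135 * 100
    = 2113.65 / 2135 * 100
    = 99%


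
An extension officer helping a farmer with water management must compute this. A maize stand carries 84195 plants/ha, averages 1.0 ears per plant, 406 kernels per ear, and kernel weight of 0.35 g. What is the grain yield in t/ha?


Y = density * ears * kernels * kw
  = 84195 * 1.0 * 406 * 0.35 g/ha
  = 11964109.50 g/ha
  = 11964.11 kg/ha = 11.96 t/ha


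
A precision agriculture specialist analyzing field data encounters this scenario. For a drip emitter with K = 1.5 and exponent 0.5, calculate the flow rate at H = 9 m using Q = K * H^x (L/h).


Q = K * H^x
  = 1.5 * 9^0.5
  = 1.5 * 3
  = 4.50 L/h


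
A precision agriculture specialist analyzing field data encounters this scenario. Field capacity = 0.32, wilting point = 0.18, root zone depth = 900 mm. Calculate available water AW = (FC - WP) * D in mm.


AW = (FC - WP) * D
   = (0.32 - 0.18) * 900
   = 0.14 * 900
   = 126 mm


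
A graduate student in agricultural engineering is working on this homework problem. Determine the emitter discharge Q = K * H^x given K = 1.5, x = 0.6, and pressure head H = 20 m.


Q = K * H^x
  = 1.5 * 20^0.6
  = 1.5 * 6.0342
  = 9.05 L/h


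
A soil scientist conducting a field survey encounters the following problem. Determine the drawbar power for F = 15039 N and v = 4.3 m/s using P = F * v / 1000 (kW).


P = F * v / 1000
  = 15039 * 4.3 / 1000
  = 64667.70 / 1000
  = 64.67 kW


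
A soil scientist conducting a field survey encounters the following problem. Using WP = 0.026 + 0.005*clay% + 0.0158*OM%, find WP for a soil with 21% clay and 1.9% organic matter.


WP = 0.026 + 0.005*21 + 0.0158*1.9
   = 0.026 + 0.1050 + 0.0300
   = 0.1610


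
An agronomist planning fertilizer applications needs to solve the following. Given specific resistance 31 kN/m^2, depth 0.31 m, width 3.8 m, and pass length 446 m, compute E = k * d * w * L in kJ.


E = k * d * w * L
  = 31 * 0.31 * 3.8 * 446
  = 16287.03 kJ


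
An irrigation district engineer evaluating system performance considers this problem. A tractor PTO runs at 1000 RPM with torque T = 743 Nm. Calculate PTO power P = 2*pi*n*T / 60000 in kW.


P = 2*pi*n*T / 60000
  = 2*pi * 1000 * 743 / 60000
  = 4668406.68 / 60000
  = 77.81 kW


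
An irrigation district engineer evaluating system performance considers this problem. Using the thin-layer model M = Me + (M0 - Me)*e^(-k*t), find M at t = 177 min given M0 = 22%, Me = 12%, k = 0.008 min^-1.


M = Me + (M0 - Me) * e^(-k*t)
  = 12 + (22 - 12) * e^(-0.008*177)
  = 12 + 10 * e^(-1.416)
  = 12 + 10 * 0.24268
  = 12 + 2.4268
  = 14.43%


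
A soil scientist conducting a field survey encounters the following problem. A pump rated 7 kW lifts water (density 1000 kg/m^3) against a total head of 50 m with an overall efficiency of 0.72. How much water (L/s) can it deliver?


Q = (P * 1000 * eta) / (rho * g * H)
  = (7 * 1000 * 0.72) / (1000 * 9.81 * 50)
  = 5040 / 490500
  = 0.01028 m^3/s = 10.28 L/s


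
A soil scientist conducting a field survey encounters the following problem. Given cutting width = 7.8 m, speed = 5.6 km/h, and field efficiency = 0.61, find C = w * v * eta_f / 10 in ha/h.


C = w * v * eta_f / 10
  = 7.8 * 5.6 * 0.61 / 10
  = 26.64 / 10
  = 2.66 ha/h


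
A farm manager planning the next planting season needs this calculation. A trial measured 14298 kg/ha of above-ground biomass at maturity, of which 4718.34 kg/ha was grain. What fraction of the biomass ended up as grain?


HI = grain_yield / biomass
   = 4718.34 / 14298
   = 0.33


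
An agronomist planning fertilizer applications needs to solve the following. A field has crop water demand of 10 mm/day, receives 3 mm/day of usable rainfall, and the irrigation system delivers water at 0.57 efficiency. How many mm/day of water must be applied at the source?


IWR = (ETc - Pe) / Ea
    = (10 - 3) / 0.57
    = 7 / 0.57
    = 12.28 mm/day


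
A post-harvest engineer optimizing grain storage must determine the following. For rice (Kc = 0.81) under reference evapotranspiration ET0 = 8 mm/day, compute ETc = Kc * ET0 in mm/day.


ETc = Kc * ET0
    = 0.81 * 8
    = 6.48 mm/day


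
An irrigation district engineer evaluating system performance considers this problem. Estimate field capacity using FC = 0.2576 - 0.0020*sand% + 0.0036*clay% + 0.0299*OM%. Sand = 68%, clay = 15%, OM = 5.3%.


FC = 0.2576 - 0.0020*68 + 0.0036*15 + 0.0299*5.3
   = 0.2576 - 0.1360 + 0.0540 + 0.1585
   = 0.3341


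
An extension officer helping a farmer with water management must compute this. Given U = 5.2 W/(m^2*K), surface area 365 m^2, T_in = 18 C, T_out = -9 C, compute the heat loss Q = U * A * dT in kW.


dT = 18 - (-9) = 27 K
Q = U * A * dT
  = 5.2 * 365 * 27
  = 51246 W = 51.25 kW


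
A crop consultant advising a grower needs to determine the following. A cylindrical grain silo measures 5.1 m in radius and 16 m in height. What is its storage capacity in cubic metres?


V = pi * r^2 * h
  = pi * 5.1^2 * 16
  = pi * 26.01 * 16
  = 1307.41 m^3


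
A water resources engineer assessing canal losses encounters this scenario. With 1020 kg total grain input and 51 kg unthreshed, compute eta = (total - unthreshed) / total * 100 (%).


eta = (total - unthreshed) / total * 100
    = (1020 - 51) / 1020 * 100
    = 969 / 1020 * 100
    = 95%


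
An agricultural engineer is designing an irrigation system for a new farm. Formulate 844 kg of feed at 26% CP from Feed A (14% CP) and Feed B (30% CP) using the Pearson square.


parts_A = CP_b - target = 30 - 26 = 4
parts_B = target - CP_a = 26 - 14 = 12
total_parts = 4 + 12 = 16
Feed A = 844 * 4 / 16 = 211 kg
Feed B = 844 * 12 / 16 = 633 kg

211 kg


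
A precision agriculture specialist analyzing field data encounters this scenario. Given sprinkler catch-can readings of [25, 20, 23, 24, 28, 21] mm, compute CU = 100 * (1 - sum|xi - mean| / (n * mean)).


xbar = 141 / 6 = 23.500
sum|xi - xbar| = 13
CU = 100 * (1 - 13 / (6 * 23.500))
   = 100 * (1 - 0.0922)
   = 90.78%


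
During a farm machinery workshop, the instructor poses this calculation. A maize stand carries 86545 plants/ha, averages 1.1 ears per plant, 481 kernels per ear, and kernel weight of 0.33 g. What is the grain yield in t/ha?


Y = density * ears * kernels * kw
  = 86545 * 1.1 * 481 * 0.33 g/ha
  = 15111016.64 g/ha
  = 15111.02 kg/ha = 15.11 t/ha


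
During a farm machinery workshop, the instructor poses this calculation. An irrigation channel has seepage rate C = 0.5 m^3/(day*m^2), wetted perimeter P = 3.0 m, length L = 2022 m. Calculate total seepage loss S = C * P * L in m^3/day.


S = C * P * L
  = 0.5 * 3.0 * 2022
  = 3033 m^3/day


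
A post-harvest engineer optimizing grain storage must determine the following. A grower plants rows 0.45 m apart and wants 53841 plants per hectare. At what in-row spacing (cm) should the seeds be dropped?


spacing = 10000 / (row_sp * density)
        = 10000 / (0.45 * 53841)
        = 10000 / 24228.45
        = 0.41274 m = 41.27 cm


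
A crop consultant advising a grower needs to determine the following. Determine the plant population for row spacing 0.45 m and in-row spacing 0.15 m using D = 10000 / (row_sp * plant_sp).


D = 10000 / (row_sp * plant_sp)
  = 10000 / (0.45 * 0.15)
  = 10000 / 0.0675
  = 148148.15 plants/ha


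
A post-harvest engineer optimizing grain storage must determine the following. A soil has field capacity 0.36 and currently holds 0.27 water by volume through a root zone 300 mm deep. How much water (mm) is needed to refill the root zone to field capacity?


SMD = (FC - theta) * D
    = (0.36 - 0.27) * 300
    = 0.090 * 300
    = 27 mm


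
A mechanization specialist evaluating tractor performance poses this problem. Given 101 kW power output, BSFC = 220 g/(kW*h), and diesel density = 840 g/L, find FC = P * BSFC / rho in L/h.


FC = P * BSFC / rho_fuel
   = 101 * 220 / 840
   = 22220 / 840
   = 26.45 L/h


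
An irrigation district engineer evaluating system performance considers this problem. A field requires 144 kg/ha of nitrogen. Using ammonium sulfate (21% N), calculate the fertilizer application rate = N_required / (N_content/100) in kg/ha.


Rate = N_required / (N_content / 100)
     = 144 / (21 / 100)
     = 144 / 0.21
     = 685.71 kg/ha


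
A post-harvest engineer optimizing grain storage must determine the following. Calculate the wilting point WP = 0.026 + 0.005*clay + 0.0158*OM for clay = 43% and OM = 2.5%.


WP = 0.026 + 0.005*43 + 0.0158*2.5
   = 0.026 + 0.2150 + 0.0395
   = 0.2805


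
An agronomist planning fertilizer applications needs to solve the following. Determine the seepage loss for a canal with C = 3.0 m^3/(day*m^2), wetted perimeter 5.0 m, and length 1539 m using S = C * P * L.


S = C * P * L
  = 3.0 * 5.0 * 1539
  = 23085 m^3/day


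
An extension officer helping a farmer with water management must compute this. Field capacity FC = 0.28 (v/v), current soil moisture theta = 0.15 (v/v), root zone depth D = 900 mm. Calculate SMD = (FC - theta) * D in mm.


SMD = (FC - theta) * D
    = (0.28 - 0.15) * 900
    = 0.130 * 900
    = 117 mm


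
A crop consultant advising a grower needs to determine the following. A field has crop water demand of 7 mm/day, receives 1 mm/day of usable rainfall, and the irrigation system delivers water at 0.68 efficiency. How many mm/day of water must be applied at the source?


IWR = (ETc - Pe) / Ea
    = (7 - 1) / 0.68
    = 6 / 0.68
    = 8.82 mm/day


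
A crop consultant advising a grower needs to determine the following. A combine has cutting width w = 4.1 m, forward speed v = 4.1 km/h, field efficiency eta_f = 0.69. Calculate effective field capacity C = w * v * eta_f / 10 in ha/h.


C = w * v * eta_f / 10
  = 4.1 * 4.1 * 0.69 / 10
  = 11.60 / 10
  = 1.16 ha/h


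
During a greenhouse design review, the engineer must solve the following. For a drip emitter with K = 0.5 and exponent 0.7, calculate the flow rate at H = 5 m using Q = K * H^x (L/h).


Q = K * H^x
  = 0.5 * 5^0.7
  = 0.5 * 3.0852
  = 1.54 L/h


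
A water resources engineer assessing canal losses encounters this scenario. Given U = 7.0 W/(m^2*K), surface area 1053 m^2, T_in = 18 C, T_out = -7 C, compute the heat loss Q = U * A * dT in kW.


dT = 18 - (-7) = 25 K
Q = U * A * dT
  = 7.0 * 1053 * 25
  = 184275 W = 184.28 kW


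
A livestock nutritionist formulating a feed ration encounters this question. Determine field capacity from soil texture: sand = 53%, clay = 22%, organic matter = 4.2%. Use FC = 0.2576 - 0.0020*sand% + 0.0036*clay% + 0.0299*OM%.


FC = 0.2576 - 0.0020*53 + 0.0036*22 + 0.0299*4.2
   = 0.2576 - 0.1060 + 0.0792 + 0.1256
   = 0.3564


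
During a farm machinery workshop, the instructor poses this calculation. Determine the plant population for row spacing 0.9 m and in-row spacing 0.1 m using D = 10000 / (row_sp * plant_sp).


D = 10000 / (row_sp * plant_sp)
  = 10000 / (0.9 * 0.1)
  = 10000 / 0.0900
  = 111111.11 plants/ha


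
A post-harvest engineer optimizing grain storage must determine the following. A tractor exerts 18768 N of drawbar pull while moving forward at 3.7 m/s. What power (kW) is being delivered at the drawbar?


P = F * v / 1000
  = 18768 * 3.7 / 1000
  = 69441.60 / 1000
  = 69.44 kW


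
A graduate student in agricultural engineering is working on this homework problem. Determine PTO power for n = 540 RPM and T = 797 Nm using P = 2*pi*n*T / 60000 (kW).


P = 2*pi*n*T / 60000
  = 2*pi * 540 * 797 / 60000
  = 2704157.29 / 60000
  = 45.07 kW


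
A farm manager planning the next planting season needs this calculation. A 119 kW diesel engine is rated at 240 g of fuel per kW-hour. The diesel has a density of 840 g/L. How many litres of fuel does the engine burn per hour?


FC = P * BSFC / rho_fuel
   = 119 * 240 / 840
   = 28560 / 840
   = 34 L/h


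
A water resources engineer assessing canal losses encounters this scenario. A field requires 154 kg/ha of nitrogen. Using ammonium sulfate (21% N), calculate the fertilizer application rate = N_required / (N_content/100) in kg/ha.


Rate = N_required / (N_content / 100)
     = 154 / (21 / 100)
     = 154 / 0.21
     = 733.33 kg/ha


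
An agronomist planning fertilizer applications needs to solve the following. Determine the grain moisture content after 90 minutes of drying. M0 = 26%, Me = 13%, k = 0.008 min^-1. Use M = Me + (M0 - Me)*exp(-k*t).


M = Me + (M0 - Me) * e^(-k*t)
  = 13 + (26 - 13) * e^(-0.008*90)
  = 13 + 13 * e^(-0.720)
  = 13 + 13 * 0.48675
  = 13 + 6.3278
  = 19.33%


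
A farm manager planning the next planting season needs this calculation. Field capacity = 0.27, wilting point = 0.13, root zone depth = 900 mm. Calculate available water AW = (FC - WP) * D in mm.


AW = (FC - WP) * D
   = (0.27 - 0.13) * 900
   = 0.14 * 900
   = 126 mm


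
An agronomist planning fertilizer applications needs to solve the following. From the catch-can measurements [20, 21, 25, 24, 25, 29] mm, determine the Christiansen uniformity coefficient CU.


xbar = 144 / 6 = 24
sum|xi - xbar| = 14
CU = 100 * (1 - 14 / (6 * 24))
   = 100 * (1 - 0.0972)
   = 90.28%


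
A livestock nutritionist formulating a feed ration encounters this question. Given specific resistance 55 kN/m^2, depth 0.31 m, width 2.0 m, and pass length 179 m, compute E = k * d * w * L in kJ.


E = k * d * w * L
  = 55 * 0.31 * 2.0 * 179
  = 6103.90 kJ


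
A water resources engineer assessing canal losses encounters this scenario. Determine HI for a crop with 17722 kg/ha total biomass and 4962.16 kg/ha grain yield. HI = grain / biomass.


HI = grain_yield / biomass
   = 4962.16 / 17722
   = 0.28


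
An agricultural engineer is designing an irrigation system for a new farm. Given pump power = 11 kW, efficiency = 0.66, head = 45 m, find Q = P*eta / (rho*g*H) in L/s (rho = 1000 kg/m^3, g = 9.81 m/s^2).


Q = (P * 1000 * eta) / (rho * g * H)
  = (11 * 1000 * 0.66) / (1000 * 9.81 * 45)
  = 7260 / 441450
  = 0.01645 m^3/s = 16.45 L/s


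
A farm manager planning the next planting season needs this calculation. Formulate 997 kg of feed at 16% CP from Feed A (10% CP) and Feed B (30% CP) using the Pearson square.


parts_A = CP_b - target = 30 - 16 = 14
parts_B = target - CP_a = 16 - 10 = 6
total_parts = 14 + 6 = 20
Feed A = 997 * 14 / 20 = 697.90 kg
Feed B = 997 * 6 / 20 = 299.10 kg

697.90 kg


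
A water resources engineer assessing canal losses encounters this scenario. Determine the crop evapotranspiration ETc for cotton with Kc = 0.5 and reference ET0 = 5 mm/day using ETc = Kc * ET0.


ETc = Kc * ET0
    = 0.5 * 5
    = 2.50 mm/day


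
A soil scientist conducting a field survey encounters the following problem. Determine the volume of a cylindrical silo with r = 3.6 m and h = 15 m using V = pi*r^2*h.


V = pi * r^2 * h
  = pi * 3.6^2 * 15
  = pi * 12.96 * 15
  = 610.73 m^3


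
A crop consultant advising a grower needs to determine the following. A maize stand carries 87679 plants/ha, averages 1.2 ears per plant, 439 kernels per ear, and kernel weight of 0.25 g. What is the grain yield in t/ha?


Y = density * ears * kernels * kw
  = 87679 * 1.2 * 439 * 0.25 g/ha
  = 11547324.30 g/ha
  = 11547.32 kg/ha = 11.55 t/ha


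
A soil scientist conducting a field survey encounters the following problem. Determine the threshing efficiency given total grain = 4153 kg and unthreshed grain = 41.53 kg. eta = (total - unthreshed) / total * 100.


eta = (total - unthreshed) / total * 100
    = (4153 - 41.53) / 4153 * 100
    = 4111.47 / 4153 * 100
    = 99%


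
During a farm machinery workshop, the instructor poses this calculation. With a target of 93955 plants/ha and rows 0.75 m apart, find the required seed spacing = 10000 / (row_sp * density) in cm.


spacing = 10000 / (row_sp * density)
        = 10000 / (0.75 * 93955)
        = 10000 / 70466.25
        = 0.14191 m = 14.19 cm


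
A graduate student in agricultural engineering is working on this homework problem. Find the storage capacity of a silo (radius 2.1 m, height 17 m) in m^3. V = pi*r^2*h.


V = pi * r^2 * h
  = pi * 2.1^2 * 17
  = pi * 4.41 * 17
  = 235.53 m^3


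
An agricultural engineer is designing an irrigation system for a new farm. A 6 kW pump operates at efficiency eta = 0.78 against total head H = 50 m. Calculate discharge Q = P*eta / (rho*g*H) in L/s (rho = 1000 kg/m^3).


Q = (P * 1000 * eta) / (rho * g * H)
  = (6 * 1000 * 0.78) / (1000 * 9.81 * 50)
  = 4680 / 490500
  = 0.00954 m^3/s = 9.54 L/s


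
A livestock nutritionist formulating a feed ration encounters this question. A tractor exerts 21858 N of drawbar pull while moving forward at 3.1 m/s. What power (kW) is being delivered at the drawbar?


P = F * v / 1000
  = 21858 * 3.1 / 1000
  = 67759.80 / 1000
  = 67.76 kW


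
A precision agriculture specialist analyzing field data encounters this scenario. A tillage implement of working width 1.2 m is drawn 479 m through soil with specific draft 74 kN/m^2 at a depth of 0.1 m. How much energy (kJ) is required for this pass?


E = k * d * w * L
  = 74 * 0.1 * 1.2 * 479
  = 4253.52 kJ


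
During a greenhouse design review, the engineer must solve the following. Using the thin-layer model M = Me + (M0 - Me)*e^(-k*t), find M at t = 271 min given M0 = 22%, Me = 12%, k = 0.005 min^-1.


M = Me + (M0 - Me) * e^(-k*t)
  = 12 + (22 - 12) * e^(-0.005*271)
  = 12 + 10 * e^(-1.355)
  = 12 + 10 * 0.25795
  = 12 + 2.5795
  = 14.58%


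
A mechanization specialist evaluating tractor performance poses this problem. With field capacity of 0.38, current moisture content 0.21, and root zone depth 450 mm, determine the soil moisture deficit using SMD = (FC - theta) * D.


SMD = (FC - theta) * D
    = (0.38 - 0.21) * 450
    = 0.170 * 450
    = 76.50 mm


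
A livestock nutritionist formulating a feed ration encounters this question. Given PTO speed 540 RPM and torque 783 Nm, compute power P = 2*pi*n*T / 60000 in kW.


P = 2*pi*n*T / 60000
  = 2*pi * 540 * 783 / 60000
  = 2656656.41 / 60000
  = 44.28 kW


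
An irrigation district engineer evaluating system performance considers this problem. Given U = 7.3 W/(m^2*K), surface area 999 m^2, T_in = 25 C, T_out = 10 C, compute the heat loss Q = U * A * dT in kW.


dT = 25 - (10) = 15 K
Q = U * A * dT
  = 7.3 * 999 * 15
  = 109390.50 W = 109.39 kW


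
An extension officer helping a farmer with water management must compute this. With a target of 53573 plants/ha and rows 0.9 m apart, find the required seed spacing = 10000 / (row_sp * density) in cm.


spacing = 10000 / (row_sp * density)
        = 10000 / (0.9 * 53573)
        = 10000 / 48215.70
        = 0.20740 m = 20.74 cm


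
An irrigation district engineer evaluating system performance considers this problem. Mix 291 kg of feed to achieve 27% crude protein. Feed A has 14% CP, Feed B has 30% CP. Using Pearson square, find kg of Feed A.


parts_A = CP_b - target = 30 - 27 = 3
parts_B = target - CP_a = 27 - 14 = 13
total_parts = 3 + 13 = 16
Feed A = 291 * 3 / 16 = 54.56 kg
Feed B = 291 * 13 / 16 = 236.44 kg

54.56 kg


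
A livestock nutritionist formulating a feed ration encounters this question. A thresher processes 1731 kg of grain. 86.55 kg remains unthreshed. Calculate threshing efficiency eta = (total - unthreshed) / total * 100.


eta = (total - unthreshed) / total * 100
    = (1731 - 86.55) / 1731 * 100
    = 1644.45 / 1731 * 100
    = 95%


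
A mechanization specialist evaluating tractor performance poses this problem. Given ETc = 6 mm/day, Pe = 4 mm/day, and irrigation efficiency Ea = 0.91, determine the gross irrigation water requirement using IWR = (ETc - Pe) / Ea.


IWR = (ETc - Pe) / Ea
    = (6 - 4) / 0.91
    = 2 / 0.91
    = 2.20 mm/day


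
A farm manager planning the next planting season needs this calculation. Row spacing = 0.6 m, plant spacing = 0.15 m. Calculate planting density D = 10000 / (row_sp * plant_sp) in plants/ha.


D = 10000 / (row_sp * plant_sp)
  = 10000 / (0.6 * 0.15)
  = 10000 / 0.0900
  = 111111.11 plants/ha


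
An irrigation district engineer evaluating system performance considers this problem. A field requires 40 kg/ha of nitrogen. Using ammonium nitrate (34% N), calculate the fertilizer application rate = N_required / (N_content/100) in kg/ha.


Rate = N_required / (N_content / 100)
     = 40 / (34 / 100)
     = 40 / 0.34
     = 117.65 kg/ha


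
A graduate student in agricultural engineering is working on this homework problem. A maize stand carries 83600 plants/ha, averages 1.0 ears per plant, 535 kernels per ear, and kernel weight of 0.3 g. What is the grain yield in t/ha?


Y = density * ears * kernels * kw
  = 83600 * 1.0 * 535 * 0.3 g/ha
  = 13417800 g/ha
  = 13417.80 kg/ha = 13.42 t/ha


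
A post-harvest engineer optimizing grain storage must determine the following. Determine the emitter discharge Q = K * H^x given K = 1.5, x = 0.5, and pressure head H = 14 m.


Q = K * H^x
  = 1.5 * 14^0.5
  = 1.5 * 3.7417
  = 5.61 L/h


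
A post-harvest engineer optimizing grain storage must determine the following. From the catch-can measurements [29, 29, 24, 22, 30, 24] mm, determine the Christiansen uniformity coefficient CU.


xbar = 158 / 6 = 26.333
sum|xi - xbar| = 18
CU = 100 * (1 - 18 / (6 * 26.333))
   = 100 * (1 - 0.1139)
   = 88.61%


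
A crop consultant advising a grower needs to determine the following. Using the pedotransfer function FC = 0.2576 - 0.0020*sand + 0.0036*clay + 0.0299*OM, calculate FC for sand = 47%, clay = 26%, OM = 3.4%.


FC = 0.2576 - 0.0020*47 + 0.0036*26 + 0.0299*3.4
   = 0.2576 - 0.0940 + 0.0936 + 0.1017
   = 0.3589


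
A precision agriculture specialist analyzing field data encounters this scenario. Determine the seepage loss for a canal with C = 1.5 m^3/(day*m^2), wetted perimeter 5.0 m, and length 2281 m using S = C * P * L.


S = C * P * L
  = 1.5 * 5.0 * 2281
  = 17107.50 m^3/day


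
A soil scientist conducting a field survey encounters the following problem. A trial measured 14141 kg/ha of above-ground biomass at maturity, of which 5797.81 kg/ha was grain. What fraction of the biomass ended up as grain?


HI = grain_yield / biomass
   = 5797.81 / 14141
   = 0.41


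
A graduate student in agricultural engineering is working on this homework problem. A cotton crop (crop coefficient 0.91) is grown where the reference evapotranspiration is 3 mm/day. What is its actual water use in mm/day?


ETc = Kc * ET0
    = 0.91 * 3
    = 2.73 mm/day


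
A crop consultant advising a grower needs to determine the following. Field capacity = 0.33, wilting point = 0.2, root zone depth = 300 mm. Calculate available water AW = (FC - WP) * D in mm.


AW = (FC - WP) * D
   = (0.33 - 0.2) * 300
   = 0.13 * 300
   = 39 mm


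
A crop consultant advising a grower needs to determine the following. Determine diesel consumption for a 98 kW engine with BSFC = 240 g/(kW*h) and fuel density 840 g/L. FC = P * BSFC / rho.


FC = P * BSFC / rho_fuel
   = 98 * 240 / 840
   = 23520 / 840
   = 28 L/h


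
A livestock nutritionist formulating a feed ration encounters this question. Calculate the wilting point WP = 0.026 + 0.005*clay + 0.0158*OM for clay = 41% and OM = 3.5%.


WP = 0.026 + 0.005*41 + 0.0158*3.5
   = 0.026 + 0.2050 + 0.0553
   = 0.2863


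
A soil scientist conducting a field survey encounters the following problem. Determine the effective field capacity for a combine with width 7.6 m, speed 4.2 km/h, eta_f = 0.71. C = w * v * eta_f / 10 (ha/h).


C = w * v * eta_f / 10
  = 7.6 * 4.2 * 0.71 / 10
  = 22.66 / 10
  = 2.27 ha/h


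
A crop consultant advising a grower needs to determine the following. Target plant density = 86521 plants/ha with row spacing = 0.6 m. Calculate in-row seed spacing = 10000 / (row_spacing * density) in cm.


spacing = 10000 / (row_sp * density)
        = 10000 / (0.6 * 86521)
        = 10000 / 51912.60
        = 0.19263 m = 19.26 cm


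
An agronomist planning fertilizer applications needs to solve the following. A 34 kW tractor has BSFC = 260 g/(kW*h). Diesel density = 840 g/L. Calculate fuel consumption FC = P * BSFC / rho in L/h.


FC = P * BSFC / rho_fuel
   = 34 * 260 / 840
   = 8840 / 840
   = 10.52 L/h


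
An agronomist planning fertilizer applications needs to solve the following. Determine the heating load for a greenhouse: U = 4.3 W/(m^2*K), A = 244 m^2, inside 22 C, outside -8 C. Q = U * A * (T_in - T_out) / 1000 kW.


dT = 22 - (-8) = 30 K
Q = U * A * dT
  = 4.3 * 244 * 30
  = 31476 W = 31.48 kW


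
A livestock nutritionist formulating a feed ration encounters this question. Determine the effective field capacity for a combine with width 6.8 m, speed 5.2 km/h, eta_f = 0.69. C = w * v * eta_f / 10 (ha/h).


C = w * v * eta_f / 10
  = 6.8 * 5.2 * 0.69 / 10
  = 24.40 / 10
  = 2.44 ha/h


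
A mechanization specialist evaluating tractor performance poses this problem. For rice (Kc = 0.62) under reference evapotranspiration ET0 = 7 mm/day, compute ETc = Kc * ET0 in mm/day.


ETc = Kc * ET0
    = 0.62 * 7
    = 4.34 mm/day


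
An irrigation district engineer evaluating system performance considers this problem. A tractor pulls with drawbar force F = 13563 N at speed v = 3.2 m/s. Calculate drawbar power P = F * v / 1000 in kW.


P = F * v / 1000
  = 13563 * 3.2 / 1000
  = 43401.60 / 1000
  = 43.40 kW


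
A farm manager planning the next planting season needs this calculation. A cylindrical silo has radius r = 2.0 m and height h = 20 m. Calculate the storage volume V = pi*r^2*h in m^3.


V = pi * r^2 * h
  = pi * 2.0^2 * 20
  = pi * 4 * 20
  = 251.33 m^3


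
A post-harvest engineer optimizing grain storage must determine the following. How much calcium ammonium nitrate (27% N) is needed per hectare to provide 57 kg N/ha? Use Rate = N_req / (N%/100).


Rate = N_required / (N_content / 100)
     = 57 / (27 / 100)
     = 57 / 0.27
     = 211.11 kg/ha


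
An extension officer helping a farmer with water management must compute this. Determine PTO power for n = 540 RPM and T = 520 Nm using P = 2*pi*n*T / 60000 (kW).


P = 2*pi*n*T / 60000
  = 2*pi * 540 * 520 / 60000
  = 1764318.43 / 60000
  = 29.41 kW


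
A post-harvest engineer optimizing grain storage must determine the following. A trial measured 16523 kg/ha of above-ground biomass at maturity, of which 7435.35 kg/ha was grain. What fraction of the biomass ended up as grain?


HI = grain_yield / biomass
   = 7435.35 / 16523
   = 0.45


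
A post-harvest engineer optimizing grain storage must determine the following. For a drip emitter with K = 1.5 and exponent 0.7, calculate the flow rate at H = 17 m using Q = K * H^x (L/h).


Q = K * H^x
  = 1.5 * 17^0.7
  = 1.5 * 7.2663
  = 10.90 L/h


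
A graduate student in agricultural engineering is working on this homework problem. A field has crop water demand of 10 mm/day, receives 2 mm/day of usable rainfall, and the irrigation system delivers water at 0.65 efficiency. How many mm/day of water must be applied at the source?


IWR = (ETc - Pe) / Ea
    = (10 - 2) / 0.65
    = 8 / 0.65
    = 12.31 mm/day


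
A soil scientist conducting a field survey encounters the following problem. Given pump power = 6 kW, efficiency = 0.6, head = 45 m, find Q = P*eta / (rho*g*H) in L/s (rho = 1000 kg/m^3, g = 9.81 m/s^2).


Q = (P * 1000 * eta) / (rho * g * H)
  = (6 * 1000 * 0.6) / (1000 * 9.81 * 45)
  = 3600 / 441450
  = 0.00815 m^3/s = 8.15 L/s


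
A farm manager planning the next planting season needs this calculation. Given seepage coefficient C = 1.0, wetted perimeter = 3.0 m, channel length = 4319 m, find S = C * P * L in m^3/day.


S = C * P * L
  = 1.0 * 3.0 * 4319
  = 12957 m^3/day


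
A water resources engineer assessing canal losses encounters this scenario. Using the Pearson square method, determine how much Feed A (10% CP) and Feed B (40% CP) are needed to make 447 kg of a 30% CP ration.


parts_A = CP_b - target = 40 - 30 = 10
parts_B = target - CP_a = 30 - 10 = 20
total_parts = 10 + 20 = 30
Feed A = 447 * 10 / 30 = 149 kg
Feed B = 447 * 20 / 30 = 298 kg

149 kg


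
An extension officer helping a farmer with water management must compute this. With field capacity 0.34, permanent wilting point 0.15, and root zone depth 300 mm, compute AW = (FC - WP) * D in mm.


AW = (FC - WP) * D
   = (0.34 - 0.15) * 300
   = 0.19 * 300
   = 57 mm


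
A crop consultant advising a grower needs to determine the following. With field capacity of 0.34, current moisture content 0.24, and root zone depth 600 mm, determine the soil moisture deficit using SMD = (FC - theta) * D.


SMD = (FC - theta) * D
    = (0.34 - 0.24) * 600
    = 0.100 * 600
    = 60 mm


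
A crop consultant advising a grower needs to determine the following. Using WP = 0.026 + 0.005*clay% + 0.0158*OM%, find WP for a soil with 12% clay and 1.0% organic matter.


WP = 0.026 + 0.005*12 + 0.0158*1.0
   = 0.026 + 0.0600 + 0.0158
   = 0.1018


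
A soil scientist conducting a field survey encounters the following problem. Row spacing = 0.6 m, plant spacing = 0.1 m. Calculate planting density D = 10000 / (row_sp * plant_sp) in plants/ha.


D = 10000 / (row_sp * plant_sp)
  = 10000 / (0.6 * 0.1)
  = 10000 / 0.0600
  = 166666.67 plants/ha


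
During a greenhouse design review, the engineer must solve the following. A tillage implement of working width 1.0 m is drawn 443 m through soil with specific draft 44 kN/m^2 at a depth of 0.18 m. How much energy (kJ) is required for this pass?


E = k * d * w * L
  = 44 * 0.18 * 1.0 * 443
  = 3508.56 kJ


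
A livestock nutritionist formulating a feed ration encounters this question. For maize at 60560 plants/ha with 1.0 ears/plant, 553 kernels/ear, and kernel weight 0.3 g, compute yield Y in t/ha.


Y = density * ears * kernels * kw
  = 60560 * 1.0 * 553 * 0.3 g/ha
  = 10046904 g/ha
  = 10046.90 kg/ha = 10.05 t/ha


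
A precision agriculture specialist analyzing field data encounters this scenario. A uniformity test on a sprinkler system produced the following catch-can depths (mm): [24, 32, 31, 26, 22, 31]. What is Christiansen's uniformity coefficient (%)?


xbar = 166 / 6 = 27.667
sum|xi - xbar| = 22
CU = 100 * (1 - 22 / (6 * 27.667))
   = 100 * (1 - 0.1325)
   = 86.75%
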